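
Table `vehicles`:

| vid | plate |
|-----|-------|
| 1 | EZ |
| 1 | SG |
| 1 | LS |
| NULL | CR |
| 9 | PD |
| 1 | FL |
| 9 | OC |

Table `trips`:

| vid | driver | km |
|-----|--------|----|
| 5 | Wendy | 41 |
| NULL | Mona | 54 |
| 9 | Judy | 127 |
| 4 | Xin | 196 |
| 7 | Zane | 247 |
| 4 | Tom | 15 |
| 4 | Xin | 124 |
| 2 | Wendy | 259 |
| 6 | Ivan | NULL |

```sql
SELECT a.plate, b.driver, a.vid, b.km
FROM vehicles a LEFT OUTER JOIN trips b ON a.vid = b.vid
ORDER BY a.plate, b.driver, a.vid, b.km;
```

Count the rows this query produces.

LEFT JOIN keeps every row from `vehicles`; unmatched rows get NULL for `trips`'s columns.
Matching on a.vid = b.vid. A NULL in a compared column never satisfies the condition.
Matched pairs: 2; unmatched a rows kept: 5.
Total: 2 matched + 5 padded = 7 rows.

7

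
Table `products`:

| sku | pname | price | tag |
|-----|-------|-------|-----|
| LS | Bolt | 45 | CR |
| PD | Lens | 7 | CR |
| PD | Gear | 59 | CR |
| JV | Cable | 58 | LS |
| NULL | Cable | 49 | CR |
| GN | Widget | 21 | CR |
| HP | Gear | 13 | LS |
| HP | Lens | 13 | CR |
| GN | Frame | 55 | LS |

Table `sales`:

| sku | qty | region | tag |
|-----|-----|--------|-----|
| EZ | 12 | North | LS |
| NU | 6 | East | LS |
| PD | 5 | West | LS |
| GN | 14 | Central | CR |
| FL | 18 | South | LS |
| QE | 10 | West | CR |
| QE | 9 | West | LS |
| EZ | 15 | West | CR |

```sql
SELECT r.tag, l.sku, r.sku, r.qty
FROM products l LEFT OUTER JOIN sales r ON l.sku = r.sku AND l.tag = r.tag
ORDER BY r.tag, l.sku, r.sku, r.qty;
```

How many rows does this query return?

LEFT JOIN keeps every row from `products`; unmatched rows get NULL for `sales`'s columns.
Matching on l.sku = r.sku AND l.tag = r.tag. A NULL in a compared column never satisfies the condition.
Matched pairs: 1; unmatched l rows kept: 8.
Total: 1 matched + 8 padded = 9 rows.

9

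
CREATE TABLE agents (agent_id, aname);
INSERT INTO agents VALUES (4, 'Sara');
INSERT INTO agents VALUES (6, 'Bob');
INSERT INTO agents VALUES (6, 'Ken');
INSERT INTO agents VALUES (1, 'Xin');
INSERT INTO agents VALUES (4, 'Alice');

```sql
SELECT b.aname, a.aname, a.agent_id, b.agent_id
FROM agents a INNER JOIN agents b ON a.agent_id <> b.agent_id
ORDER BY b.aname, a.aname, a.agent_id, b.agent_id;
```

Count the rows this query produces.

16

INNER JOIN keeps only pairs where the ON condition holds.
Matching on a.agent_id <> b.agent_id.
- agent_id=4: 3 matching b row(s), so 3 row(s) emitted.
- agent_id=6: 3 matching b row(s), so 3 row(s) emitted.
- agent_id=6: 3 matching b row(s), so 3 row(s) emitted.
- agent_id=1: 4 matching b row(s), so 4 row(s) emitted.
- agent_id=4: 3 matching b row(s), so 3 row(s) emitted.
Total: 16 rows.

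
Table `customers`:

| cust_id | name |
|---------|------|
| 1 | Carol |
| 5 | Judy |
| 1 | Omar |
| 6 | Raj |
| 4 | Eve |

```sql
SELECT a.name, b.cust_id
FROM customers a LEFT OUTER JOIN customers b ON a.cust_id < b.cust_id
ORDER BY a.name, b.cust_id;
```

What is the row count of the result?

10

LEFT JOIN keeps every row from `customers a`; unmatched rows get NULL for `customers b`'s columns.
Matching on a.cust_id < b.cust_id.
Matched pairs: 9; unmatched a rows kept: 1.
Total: 9 matched + 1 padded = 10 rows.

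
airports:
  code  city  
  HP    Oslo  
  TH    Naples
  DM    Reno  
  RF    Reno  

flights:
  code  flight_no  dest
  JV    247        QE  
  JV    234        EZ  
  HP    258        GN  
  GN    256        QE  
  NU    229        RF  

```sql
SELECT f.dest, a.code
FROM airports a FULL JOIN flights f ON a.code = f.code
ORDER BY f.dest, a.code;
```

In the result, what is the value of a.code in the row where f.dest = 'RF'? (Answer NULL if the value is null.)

NULL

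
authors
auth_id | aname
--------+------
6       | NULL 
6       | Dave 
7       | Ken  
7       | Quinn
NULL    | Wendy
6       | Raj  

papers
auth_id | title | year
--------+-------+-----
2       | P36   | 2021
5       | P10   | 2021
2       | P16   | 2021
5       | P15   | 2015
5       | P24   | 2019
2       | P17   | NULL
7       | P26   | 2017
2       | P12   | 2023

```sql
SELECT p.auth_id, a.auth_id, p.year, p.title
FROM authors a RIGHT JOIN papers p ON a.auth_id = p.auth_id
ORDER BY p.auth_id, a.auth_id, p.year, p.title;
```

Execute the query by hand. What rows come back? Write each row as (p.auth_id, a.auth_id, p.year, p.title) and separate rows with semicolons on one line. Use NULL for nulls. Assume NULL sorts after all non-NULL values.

RIGHT JOIN keeps every row from `papers`; unmatched rows get NULL for `authors`'s columns.
Matching on a.auth_id = p.auth_id. A NULL in a compared column never satisfies the condition.
- a (auth_id=6) has no partner in p.
- a (auth_id=6) has no partner in p.
- a (auth_id=7) pairs with 1 row(s) of p.
- a (auth_id=7) pairs with 1 row(s) of p.
- a (auth_id=NULL) has no partner in p.
- a (auth_id=6) has no partner in p.
- 7 p row(s) had no a match → kept, a columns NULL.
After projecting and ordering:
p.auth_id | a.auth_id | p.year | p.title
2 | NULL | 2021 | P16
2 | NULL | 2021 | P36
2 | NULL | 2023 | P12
2 | NULL | NULL | P17
5 | NULL | 2015 | P15
5 | NULL | 2019 | P24
5 | NULL | 2021 | P10
7 | 7 | 2017 | P26
7 | 7 | 2017 | P26

(2, NULL, 2021, P16); (2, NULL, 2021, P36); (2, NULL, 2023, P12); (2, NULL, NULL, P17); (5, NULL, 2015, P15); (5, NULL, 2019, P24); (5, NULL, 2021, P10); (7, 7, 2017, P26); (7, 7, 2017, P26)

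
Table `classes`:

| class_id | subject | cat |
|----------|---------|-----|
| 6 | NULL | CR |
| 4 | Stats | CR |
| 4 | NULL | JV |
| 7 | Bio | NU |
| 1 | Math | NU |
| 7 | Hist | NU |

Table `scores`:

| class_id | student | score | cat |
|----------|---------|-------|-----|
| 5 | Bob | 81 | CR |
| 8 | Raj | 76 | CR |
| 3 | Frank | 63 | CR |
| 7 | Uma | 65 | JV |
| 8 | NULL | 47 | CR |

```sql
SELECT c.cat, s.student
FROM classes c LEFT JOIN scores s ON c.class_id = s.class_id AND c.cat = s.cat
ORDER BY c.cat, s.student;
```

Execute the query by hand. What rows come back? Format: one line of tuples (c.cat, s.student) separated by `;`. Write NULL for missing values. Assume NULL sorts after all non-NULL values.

(CR, NULL); (CR, NULL); (JV, NULL); (NU, NULL); (NU, NULL); (NU, NULL)

LEFT JOIN keeps every row from `classes`; unmatched rows get NULL for `scores`'s columns.
Matching on c.class_id = s.class_id AND c.cat = s.cat.
- class_id=6, cat=CR: no s row matches, row kept with s columns NULL.
- class_id=4, cat=CR: no s row matches, row kept with s columns NULL.
- class_id=4, cat=JV: no s row matches, row kept with s columns NULL.
- class_id=7, cat=NU: no s row matches, row kept with s columns NULL.
- class_id=1, cat=NU: no s row matches, row kept with s columns NULL.
- class_id=7, cat=NU: no s row matches, row kept with s columns NULL.
After projecting and ordering:
c.cat | s.student
CR | NULL
CR | NULL
JV | NULL
NU | NULL
NU | NULL
NU | NULL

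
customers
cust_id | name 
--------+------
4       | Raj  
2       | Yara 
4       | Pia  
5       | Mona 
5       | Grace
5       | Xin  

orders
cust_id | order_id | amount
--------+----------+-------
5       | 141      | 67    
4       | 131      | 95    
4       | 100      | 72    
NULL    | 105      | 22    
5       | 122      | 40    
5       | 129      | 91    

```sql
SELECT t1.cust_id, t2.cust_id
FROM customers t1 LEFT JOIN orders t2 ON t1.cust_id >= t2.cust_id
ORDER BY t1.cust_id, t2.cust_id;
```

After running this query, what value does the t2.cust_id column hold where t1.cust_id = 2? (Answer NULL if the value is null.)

LEFT JOIN keeps every row from `customers`; unmatched rows get NULL for `orders`'s columns.
Matching on t1.cust_id >= t2.cust_id. A NULL in a compared column never satisfies the condition.
- cust_id=4: 2 matching t2 row(s), so 2 row(s) emitted.
- cust_id=2: no t2 row matches, row kept with t2 columns NULL.
- cust_id=4: 2 matching t2 row(s), so 2 row(s) emitted.
- cust_id=5: 5 matching t2 row(s), so 5 row(s) emitted.
- cust_id=5: 5 matching t2 row(s), so 5 row(s) emitted.
- cust_id=5: 5 matching t2 row(s), so 5 row(s) emitted.

NULL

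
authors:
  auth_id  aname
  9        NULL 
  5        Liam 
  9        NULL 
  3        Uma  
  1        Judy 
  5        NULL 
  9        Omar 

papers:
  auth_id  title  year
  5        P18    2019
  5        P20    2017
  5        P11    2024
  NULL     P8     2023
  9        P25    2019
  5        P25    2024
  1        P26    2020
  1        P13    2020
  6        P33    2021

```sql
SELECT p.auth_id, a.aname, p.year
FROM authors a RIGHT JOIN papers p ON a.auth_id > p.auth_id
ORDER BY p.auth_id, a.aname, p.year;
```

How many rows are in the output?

RIGHT JOIN keeps every row from `papers`; unmatched rows get NULL for `authors`'s columns.
Matching on a.auth_id > p.auth_id. A NULL in a compared column never satisfies the condition.
- a[0] auth_id=9 → 7 match(es) in p → 7 row(s).
- a[1] auth_id=5 → 2 match(es) in p → 2 row(s).
- a[2] auth_id=9 → 7 match(es) in p → 7 row(s).
- a[3] auth_id=3 → 2 match(es) in p → 2 row(s).
- a[4] auth_id=1 → no match.
- a[5] auth_id=5 → 2 match(es) in p → 2 row(s).
- a[6] auth_id=9 → 7 match(es) in p → 7 row(s).
- 2 p row(s) had no a match → kept, a columns NULL.
Total: 27 matched + 2 padded = 29 rows.

29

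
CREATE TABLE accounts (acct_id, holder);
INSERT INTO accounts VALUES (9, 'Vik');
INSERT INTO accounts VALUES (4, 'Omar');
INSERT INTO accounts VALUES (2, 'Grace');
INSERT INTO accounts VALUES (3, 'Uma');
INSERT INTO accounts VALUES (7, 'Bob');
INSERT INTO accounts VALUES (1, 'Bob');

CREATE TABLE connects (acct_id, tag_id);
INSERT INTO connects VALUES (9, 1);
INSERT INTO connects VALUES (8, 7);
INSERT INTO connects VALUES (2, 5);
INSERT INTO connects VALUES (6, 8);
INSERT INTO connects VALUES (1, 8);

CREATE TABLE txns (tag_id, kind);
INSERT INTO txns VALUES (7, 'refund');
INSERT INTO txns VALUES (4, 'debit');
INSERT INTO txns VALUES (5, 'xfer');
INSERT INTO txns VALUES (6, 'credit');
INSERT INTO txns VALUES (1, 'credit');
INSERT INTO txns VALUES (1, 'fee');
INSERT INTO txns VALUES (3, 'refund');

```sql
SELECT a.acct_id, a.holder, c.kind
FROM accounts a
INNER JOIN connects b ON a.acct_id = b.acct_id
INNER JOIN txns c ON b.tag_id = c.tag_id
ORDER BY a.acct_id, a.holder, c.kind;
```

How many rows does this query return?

3

Evaluate left to right. First `accounts a INNER JOIN connects b` on acct_id: 3 row(s).
Then INNER JOIN `txns c` on tag_id: keep only rows whose b.tag_id appears in c.
Result: 3 row(s).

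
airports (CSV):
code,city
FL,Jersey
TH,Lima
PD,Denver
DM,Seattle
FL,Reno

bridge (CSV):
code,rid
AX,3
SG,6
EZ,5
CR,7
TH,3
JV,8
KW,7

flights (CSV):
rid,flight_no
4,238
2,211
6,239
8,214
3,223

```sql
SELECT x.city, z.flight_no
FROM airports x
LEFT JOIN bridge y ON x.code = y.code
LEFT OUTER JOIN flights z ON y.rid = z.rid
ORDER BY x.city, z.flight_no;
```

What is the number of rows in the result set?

5

Joins associate left-to-right: airports LEFT JOIN bridge on code gives 5 intermediate row(s).
Then LEFT JOIN `flights z` on rid: each of those 5 rows is kept; rows whose y.rid has no match in z get NULL for z's columns.
Result: 5 row(s).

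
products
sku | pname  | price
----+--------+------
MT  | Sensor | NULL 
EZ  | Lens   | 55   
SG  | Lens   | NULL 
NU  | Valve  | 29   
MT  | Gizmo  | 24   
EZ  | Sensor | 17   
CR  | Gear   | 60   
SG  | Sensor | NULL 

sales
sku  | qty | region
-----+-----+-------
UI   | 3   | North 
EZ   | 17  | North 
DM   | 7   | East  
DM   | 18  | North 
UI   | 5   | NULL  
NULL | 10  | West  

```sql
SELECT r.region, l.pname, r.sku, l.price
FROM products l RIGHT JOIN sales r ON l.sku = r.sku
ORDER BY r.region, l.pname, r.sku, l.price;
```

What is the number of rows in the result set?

RIGHT JOIN keeps every row from `sales`; unmatched rows get NULL for `products`'s columns.
Matching on l.sku = r.sku. A NULL in a compared column never satisfies the condition.
- l (sku=MT) has no partner in r.
- l (sku=EZ) pairs with 1 row(s) of r.
- l (sku=SG) has no partner in r.
- l (sku=NU) has no partner in r.
- l (sku=MT) has no partner in r.
- l (sku=EZ) pairs with 1 row(s) of r.
- l (sku=CR) has no partner in r.
- l (sku=SG) has no partner in r.
- plus 5 unmatched r row(s), each kept with NULL l columns.
Total: 2 matched + 5 padded = 7 rows.

7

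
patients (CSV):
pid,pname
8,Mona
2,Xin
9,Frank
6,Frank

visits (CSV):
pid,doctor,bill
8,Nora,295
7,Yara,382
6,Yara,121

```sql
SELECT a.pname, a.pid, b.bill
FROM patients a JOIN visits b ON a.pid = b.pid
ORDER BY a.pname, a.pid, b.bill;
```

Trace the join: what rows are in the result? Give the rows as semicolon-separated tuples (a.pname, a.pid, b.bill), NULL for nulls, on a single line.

(Frank, 6, 121); (Mona, 8, 295)

INNER JOIN keeps only pairs where the ON condition holds.
Matching on a.pid = b.pid.
- a (pid=8) pairs with 1 row(s) of b.
- a (pid=2) has no partner → excluded.
- a (pid=9) has no partner → excluded.
- a (pid=6) pairs with 1 row(s) of b.
After projecting and ordering:
a.pname | a.pid | b.bill
Frank | 6 | 121
Mona | 8 | 295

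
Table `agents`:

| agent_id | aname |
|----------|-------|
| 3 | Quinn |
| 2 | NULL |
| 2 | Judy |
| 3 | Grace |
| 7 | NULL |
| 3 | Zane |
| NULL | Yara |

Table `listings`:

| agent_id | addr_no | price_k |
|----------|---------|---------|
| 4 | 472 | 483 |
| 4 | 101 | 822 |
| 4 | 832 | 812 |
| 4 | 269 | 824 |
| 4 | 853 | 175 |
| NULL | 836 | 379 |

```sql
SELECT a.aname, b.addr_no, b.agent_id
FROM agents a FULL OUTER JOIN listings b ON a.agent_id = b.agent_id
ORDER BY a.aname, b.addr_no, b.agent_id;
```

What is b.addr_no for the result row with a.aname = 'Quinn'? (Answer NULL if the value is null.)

NULL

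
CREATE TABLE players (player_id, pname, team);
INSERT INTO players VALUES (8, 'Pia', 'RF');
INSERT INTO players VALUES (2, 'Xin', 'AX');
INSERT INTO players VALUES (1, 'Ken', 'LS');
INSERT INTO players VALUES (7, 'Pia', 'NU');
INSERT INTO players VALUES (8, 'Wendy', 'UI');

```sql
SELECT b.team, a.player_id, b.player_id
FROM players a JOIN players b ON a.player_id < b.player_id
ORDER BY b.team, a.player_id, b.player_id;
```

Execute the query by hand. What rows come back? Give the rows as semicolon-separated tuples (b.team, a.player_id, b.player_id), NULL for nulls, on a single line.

(AX, 1, 2); (NU, 1, 7); (NU, 2, 7); (RF, 1, 8); (RF, 2, 8); (RF, 7, 8); (UI, 1, 8); (UI, 2, 8); (UI, 7, 8)

INNER JOIN keeps only pairs where the ON condition holds.
Matching on a.player_id < b.player_id.
Matched pairs: 9.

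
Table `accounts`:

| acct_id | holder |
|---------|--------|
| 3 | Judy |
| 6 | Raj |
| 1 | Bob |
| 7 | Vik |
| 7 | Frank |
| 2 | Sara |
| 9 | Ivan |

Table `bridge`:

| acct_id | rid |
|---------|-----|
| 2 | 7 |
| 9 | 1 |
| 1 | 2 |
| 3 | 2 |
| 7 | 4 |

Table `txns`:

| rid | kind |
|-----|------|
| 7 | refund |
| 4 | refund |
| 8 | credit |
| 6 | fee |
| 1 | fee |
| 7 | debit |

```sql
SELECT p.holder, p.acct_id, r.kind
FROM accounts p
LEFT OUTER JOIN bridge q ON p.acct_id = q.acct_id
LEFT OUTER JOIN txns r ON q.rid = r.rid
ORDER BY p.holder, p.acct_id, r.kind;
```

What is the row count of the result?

8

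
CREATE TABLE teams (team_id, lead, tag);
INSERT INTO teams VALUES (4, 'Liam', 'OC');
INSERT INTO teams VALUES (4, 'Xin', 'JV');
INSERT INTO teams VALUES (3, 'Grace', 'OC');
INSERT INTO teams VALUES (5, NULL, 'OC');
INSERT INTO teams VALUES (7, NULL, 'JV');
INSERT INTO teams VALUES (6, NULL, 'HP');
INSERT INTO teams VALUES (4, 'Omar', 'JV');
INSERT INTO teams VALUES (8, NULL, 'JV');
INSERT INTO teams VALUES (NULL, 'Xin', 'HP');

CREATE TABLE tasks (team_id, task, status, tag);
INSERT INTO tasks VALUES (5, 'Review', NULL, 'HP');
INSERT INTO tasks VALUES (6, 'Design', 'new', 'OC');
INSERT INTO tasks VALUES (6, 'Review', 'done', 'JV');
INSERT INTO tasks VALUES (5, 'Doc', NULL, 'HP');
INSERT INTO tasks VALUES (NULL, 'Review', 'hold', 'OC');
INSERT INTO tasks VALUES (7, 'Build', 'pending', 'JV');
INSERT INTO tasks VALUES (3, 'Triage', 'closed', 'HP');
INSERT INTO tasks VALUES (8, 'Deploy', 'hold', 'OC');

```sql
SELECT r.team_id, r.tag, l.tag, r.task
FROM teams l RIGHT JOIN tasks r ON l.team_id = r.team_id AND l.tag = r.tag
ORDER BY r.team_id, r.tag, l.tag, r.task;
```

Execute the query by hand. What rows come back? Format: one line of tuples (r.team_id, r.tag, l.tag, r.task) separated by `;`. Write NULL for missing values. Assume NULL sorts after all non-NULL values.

RIGHT JOIN keeps every row from `tasks`; unmatched rows get NULL for `teams`'s columns.
Matching on l.team_id = r.team_id AND l.tag = r.tag. A NULL in a compared column never satisfies the condition.
- l row (team_id=4, tag=OC): no match.
- l row (team_id=4, tag=JV): no match.
- l row (team_id=3, tag=OC): no match.
- l row (team_id=5, tag=OC): no match.
- l row (team_id=7, tag=JV): matches 1 r row(s) → 1 output row(s).
- l row (team_id=6, tag=HP): no match.
- l row (team_id=4, tag=JV): no match.
- l row (team_id=8, tag=JV): no match.
- l row (team_id=NULL, tag=HP): no match.
- plus 7 unmatched r row(s), each kept with NULL l columns.
After projecting and ordering:
r.team_id | r.tag | l.tag | r.task
3 | HP | NULL | Triage
5 | HP | NULL | Doc
5 | HP | NULL | Review
6 | JV | NULL | Review
6 | OC | NULL | Design
7 | JV | JV | Build
8 | OC | NULL | Deploy
NULL | OC | NULL | Review

(3, HP, NULL, Triage); (5, HP, NULL, Doc); (5, HP, NULL, Review); (6, JV, NULL, Review); (6, OC, NULL, Design); (7, JV, JV, Build); (8, OC, NULL, Deploy); (NULL, OC, NULL, Review)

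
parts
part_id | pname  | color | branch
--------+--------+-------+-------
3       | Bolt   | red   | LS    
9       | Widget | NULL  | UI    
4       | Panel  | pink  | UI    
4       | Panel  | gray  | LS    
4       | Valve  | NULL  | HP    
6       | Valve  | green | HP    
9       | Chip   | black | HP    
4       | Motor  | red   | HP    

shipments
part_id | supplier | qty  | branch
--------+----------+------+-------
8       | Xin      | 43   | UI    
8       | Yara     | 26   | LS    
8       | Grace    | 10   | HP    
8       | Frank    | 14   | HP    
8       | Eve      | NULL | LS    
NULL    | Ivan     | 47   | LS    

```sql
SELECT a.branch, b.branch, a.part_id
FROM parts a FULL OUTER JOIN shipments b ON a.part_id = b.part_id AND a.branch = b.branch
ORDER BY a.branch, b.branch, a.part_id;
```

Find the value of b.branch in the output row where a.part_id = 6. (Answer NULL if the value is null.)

NULL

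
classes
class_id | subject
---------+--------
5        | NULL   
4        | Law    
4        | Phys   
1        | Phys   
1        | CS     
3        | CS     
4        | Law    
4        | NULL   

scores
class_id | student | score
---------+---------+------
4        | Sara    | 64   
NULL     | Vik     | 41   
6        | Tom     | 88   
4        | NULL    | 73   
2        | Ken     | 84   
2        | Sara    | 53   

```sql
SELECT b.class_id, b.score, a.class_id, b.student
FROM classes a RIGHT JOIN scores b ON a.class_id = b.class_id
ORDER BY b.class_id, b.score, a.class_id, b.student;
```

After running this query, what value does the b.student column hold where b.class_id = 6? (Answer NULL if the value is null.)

RIGHT JOIN keeps every row from `scores`; unmatched rows get NULL for `classes`'s columns.
Matching on a.class_id = b.class_id. A NULL in a compared column never satisfies the condition.
- a row (class_id=5): no match.
- a row (class_id=4): matches 2 b row(s) → 2 output row(s).
- a row (class_id=4): matches 2 b row(s) → 2 output row(s).
- a row (class_id=1): no match.
- a row (class_id=1): no match.
- a row (class_id=3): no match.
- a row (class_id=4): matches 2 b row(s) → 2 output row(s).
- a row (class_id=4): matches 2 b row(s) → 2 output row(s).
- 4 b row(s) had no a match → kept, a columns NULL.

Tom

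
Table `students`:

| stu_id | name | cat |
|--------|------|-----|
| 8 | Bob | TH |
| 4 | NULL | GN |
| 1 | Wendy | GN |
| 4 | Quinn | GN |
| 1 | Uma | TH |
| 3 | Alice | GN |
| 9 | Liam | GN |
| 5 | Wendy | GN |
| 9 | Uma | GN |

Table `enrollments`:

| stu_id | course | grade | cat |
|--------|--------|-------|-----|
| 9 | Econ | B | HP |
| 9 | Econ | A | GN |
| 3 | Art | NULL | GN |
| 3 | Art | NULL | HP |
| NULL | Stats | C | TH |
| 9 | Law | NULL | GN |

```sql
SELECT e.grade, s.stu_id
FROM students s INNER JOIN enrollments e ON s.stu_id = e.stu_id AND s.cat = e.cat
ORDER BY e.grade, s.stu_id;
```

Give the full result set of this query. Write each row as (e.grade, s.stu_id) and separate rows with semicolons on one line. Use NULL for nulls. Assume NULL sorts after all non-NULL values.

INNER JOIN keeps only pairs where the ON condition holds.
Matching on s.stu_id = e.stu_id AND s.cat = e.cat. A NULL in a compared column never satisfies the condition.
- stu_id=8, cat=TH: no matching e row, dropped.
- stu_id=4, cat=GN: no matching e row, dropped.
- stu_id=1, cat=GN: no matching e row, dropped.
- stu_id=4, cat=GN: no matching e row, dropped.
- stu_id=1, cat=TH: no matching e row, dropped.
- stu_id=3, cat=GN: 1 matching e row(s), so 1 row(s) emitted.
- stu_id=9, cat=GN: 2 matching e row(s), so 2 row(s) emitted.
- stu_id=5, cat=GN: no matching e row, dropped.
- stu_id=9, cat=GN: 2 matching e row(s), so 2 row(s) emitted.
After projecting and ordering:
e.grade | s.stu_id
A | 9
A | 9
NULL | 3
NULL | 9
NULL | 9

(A, 9); (A, 9); (NULL, 3); (NULL, 9); (NULL, 9)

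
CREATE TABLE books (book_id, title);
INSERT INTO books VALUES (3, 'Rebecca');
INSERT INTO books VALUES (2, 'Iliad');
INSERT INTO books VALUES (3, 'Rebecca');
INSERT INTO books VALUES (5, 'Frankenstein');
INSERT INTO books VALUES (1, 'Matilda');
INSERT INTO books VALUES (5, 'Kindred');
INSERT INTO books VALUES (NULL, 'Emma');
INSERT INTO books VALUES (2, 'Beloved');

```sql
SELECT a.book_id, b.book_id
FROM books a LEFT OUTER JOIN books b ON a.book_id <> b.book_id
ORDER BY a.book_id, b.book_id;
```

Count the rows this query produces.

37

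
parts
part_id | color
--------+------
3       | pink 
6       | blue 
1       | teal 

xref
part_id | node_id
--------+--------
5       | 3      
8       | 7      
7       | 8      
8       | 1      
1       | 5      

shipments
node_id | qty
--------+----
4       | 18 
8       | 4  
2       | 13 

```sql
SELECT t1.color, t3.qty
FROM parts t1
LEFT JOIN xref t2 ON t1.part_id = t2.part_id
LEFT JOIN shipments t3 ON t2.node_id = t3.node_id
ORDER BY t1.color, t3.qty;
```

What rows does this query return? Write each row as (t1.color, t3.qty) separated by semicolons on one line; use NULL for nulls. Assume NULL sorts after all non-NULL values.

(blue, NULL); (pink, NULL); (teal, NULL)

Step 1 — t1 LEFT JOIN t2 on part_id → 3 row(s).
Then LEFT JOIN `shipments t3` on node_id: each of those 3 rows is kept; rows whose t2.node_id has no match in t3 get NULL for t3's columns.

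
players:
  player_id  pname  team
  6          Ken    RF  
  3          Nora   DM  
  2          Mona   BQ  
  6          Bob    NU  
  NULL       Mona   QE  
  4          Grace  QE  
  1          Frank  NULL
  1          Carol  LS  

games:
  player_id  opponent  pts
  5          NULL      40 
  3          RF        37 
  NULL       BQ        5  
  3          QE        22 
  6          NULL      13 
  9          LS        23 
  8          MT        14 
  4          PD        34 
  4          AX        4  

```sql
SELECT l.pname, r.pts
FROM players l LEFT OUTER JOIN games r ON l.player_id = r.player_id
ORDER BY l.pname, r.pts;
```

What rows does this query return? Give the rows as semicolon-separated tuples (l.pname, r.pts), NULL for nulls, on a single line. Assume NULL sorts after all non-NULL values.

(Bob, 13); (Carol, NULL); (Frank, NULL); (Grace, 4); (Grace, 34); (Ken, 13); (Mona, NULL); (Mona, NULL); (Nora, 22); (Nora, 37)

LEFT JOIN keeps every row from `players`; unmatched rows get NULL for `games`'s columns.
Matching on l.player_id = r.player_id. A NULL in a compared column never satisfies the condition.
- player_id=6: 1 matching r row(s), so 1 row(s) emitted.
- player_id=3: 2 matching r row(s), so 2 row(s) emitted.
- player_id=2: no r row matches, row kept with r columns NULL.
- player_id=6: 1 matching r row(s), so 1 row(s) emitted.
- player_id=NULL: no r row matches, row kept with r columns NULL.
- player_id=4: 2 matching r row(s), so 2 row(s) emitted.
- player_id=1: no r row matches, row kept with r columns NULL.
- player_id=1: no r row matches, row kept with r columns NULL.
After projecting and ordering:
l.pname | r.pts
Bob | 13
Carol | NULL
Frank | NULL
Grace | 4
Grace | 34
Ken | 13
Mona | NULL
Mona | NULL
Nora | 22
Nora | 37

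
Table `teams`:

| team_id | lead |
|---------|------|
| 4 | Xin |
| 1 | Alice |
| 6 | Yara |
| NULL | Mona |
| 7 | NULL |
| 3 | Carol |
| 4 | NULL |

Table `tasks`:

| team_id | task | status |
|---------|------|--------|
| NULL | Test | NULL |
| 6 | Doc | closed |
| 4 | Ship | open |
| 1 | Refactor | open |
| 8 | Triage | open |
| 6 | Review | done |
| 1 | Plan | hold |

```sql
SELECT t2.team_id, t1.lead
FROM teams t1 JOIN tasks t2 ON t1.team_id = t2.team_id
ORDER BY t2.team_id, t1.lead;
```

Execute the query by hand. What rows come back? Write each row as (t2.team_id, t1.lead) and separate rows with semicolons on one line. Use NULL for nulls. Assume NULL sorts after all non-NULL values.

INNER JOIN keeps only pairs where the ON condition holds.
Matching on t1.team_id = t2.team_id. A NULL in a compared column never satisfies the condition.
- t1 (team_id=4) pairs with 1 row(s) of t2.
- t1 (team_id=1) pairs with 2 row(s) of t2.
- t1 (team_id=6) pairs with 2 row(s) of t2.
- t1 (team_id=NULL) has no partner → excluded.
- t1 (team_id=7) has no partner → excluded.
- t1 (team_id=3) has no partner → excluded.
- t1 (team_id=4) pairs with 1 row(s) of t2.
After projecting and ordering:
t2.team_id | t1.lead
1 | Alice
1 | Alice
4 | Xin
4 | NULL
6 | Yara
6 | Yara

(1, Alice); (1, Alice); (4, Xin); (4, NULL); (6, Yara); (6, Yara)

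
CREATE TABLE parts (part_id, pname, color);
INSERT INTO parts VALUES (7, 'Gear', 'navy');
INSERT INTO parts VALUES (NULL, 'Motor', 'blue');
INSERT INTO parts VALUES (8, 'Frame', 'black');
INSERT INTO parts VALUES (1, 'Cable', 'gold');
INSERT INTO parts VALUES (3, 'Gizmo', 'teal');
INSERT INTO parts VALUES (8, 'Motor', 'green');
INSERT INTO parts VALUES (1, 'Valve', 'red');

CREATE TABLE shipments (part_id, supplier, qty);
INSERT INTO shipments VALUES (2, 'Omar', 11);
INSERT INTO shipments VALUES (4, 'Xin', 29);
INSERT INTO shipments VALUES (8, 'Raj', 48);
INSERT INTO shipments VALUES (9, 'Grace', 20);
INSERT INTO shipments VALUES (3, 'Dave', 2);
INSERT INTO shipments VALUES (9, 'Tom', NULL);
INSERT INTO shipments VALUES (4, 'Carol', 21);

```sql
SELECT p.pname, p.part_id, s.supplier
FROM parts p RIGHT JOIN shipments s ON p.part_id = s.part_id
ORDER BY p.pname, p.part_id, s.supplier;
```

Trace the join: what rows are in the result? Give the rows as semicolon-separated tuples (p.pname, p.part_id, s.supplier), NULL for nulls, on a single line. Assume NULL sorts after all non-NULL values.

RIGHT JOIN keeps every row from `shipments`; unmatched rows get NULL for `parts`'s columns.
Matching on p.part_id = s.part_id. A NULL in a compared column never satisfies the condition.
Matched pairs: 3; unmatched s rows kept: 5.

(Frame, 8, Raj); (Gizmo, 3, Dave); (Motor, 8, Raj); (NULL, NULL, Carol); (NULL, NULL, Grace); (NULL, NULL, Omar); (NULL, NULL, Tom); (NULL, NULL, Xin)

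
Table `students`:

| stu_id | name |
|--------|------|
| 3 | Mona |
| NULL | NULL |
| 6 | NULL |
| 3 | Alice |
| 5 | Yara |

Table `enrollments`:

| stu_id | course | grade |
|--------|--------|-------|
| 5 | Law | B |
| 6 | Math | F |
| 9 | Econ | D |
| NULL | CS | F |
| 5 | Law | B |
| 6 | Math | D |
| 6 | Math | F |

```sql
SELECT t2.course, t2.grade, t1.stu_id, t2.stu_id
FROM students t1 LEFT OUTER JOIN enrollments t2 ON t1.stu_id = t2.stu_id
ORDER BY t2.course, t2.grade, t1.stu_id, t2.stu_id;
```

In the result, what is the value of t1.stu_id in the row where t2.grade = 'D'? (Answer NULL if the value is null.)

6

LEFT JOIN keeps every row from `students`; unmatched rows get NULL for `enrollments`'s columns.
Matching on t1.stu_id = t2.stu_id. A NULL in a compared column never satisfies the condition.
Matched pairs: 5; unmatched t1 rows kept: 3.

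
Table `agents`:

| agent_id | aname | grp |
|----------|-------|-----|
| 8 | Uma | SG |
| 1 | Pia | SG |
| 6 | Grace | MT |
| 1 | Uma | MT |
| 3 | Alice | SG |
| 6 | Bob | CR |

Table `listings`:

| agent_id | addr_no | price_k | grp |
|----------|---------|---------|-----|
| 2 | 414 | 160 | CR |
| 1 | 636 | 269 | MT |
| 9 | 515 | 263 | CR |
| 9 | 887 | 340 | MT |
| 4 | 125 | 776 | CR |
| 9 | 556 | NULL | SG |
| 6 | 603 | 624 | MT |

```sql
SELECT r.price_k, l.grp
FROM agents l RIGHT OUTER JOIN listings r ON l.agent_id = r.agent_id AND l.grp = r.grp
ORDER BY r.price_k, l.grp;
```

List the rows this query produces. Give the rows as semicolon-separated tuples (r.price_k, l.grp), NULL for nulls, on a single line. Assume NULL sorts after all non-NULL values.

RIGHT JOIN keeps every row from `listings`; unmatched rows get NULL for `agents`'s columns.
Matching on l.agent_id = r.agent_id AND l.grp = r.grp.
Matched pairs: 2; unmatched r rows kept: 5.

(160, NULL); (263, NULL); (269, MT); (340, NULL); (624, MT); (776, NULL); (NULL, NULL)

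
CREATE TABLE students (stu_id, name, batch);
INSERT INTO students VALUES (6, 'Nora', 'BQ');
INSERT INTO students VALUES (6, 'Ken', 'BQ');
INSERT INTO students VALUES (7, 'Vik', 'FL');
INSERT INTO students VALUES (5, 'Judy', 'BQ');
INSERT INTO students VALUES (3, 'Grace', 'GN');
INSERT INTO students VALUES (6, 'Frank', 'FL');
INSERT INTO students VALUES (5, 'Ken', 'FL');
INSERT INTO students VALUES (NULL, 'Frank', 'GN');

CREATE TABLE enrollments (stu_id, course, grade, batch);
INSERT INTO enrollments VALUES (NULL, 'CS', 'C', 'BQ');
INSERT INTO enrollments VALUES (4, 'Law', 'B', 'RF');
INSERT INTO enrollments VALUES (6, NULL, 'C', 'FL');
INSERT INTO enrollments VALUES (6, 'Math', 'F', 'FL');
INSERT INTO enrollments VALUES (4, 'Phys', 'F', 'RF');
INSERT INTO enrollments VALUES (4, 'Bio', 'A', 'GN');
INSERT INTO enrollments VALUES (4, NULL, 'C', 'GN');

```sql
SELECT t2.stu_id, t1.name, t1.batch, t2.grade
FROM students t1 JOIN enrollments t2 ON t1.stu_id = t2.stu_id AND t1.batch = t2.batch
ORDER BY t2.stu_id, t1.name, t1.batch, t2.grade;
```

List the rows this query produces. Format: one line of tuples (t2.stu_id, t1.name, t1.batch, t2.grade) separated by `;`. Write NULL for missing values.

INNER JOIN keeps only pairs where the ON condition holds.
Matching on t1.stu_id = t2.stu_id AND t1.batch = t2.batch. A NULL in a compared column never satisfies the condition.
Matched pairs: 2.

(6, Frank, FL, C); (6, Frank, FL, F)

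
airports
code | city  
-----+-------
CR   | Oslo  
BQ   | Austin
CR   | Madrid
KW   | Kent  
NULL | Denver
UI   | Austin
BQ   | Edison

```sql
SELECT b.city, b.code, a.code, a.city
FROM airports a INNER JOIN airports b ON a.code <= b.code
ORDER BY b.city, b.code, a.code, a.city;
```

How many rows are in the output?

23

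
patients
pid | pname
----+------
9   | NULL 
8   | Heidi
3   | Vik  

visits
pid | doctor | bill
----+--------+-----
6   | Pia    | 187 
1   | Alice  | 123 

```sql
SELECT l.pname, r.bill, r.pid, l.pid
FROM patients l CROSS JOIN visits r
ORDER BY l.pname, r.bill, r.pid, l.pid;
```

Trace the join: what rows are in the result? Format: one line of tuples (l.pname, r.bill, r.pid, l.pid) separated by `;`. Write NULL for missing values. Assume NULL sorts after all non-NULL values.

CROSS JOIN pairs every row of `patients` with every row of `visits`: 3 × 2 = 6 rows.

(Heidi, 123, 1, 8); (Heidi, 187, 6, 8); (Vik, 123, 1, 3); (Vik, 187, 6, 3); (NULL, 123, 1, 9); (NULL, 187, 6, 9)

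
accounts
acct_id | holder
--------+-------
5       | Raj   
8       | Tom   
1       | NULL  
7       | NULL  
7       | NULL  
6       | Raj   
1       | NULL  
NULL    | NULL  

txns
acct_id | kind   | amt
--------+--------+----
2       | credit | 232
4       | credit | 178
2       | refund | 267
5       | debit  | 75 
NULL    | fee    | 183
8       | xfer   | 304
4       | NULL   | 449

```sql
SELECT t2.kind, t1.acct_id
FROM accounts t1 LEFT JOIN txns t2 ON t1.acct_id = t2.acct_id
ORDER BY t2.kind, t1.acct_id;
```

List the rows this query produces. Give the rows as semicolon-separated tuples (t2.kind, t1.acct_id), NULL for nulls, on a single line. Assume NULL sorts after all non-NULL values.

LEFT JOIN keeps every row from `accounts`; unmatched rows get NULL for `txns`'s columns.
Matching on t1.acct_id = t2.acct_id. A NULL in a compared column never satisfies the condition.
- t1 row (acct_id=5): matches 1 t2 row(s) → 1 output row(s).
- t1 row (acct_id=8): matches 1 t2 row(s) → 1 output row(s).
- t1 row (acct_id=1): no match → kept, t2 columns NULL.
- t1 row (acct_id=7): no match → kept, t2 columns NULL.
- t1 row (acct_id=7): no match → kept, t2 columns NULL.
- t1 row (acct_id=6): no match → kept, t2 columns NULL.
- t1 row (acct_id=1): no match → kept, t2 columns NULL.
- t1 row (acct_id=NULL): no match → kept, t2 columns NULL.
After projecting and ordering:
t2.kind | t1.acct_id
debit | 5
xfer | 8
NULL | 1
NULL | 1
NULL | 6
NULL | 7
NULL | 7
NULL | NULL

(debit, 5); (xfer, 8); (NULL, 1); (NULL, 1); (NULL, 6); (NULL, 7); (NULL, 7); (NULL, NULL)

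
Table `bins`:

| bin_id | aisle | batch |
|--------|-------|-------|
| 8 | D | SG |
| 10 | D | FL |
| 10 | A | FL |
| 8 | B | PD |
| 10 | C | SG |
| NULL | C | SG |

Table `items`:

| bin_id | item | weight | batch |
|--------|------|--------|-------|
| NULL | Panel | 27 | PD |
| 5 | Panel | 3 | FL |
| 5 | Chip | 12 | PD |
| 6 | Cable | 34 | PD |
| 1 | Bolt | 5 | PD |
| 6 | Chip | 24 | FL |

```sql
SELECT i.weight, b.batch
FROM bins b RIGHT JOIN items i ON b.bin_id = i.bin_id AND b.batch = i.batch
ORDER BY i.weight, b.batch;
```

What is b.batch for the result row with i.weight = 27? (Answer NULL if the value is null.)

NULL

RIGHT JOIN keeps every row from `items`; unmatched rows get NULL for `bins`'s columns.
Matching on b.bin_id = i.bin_id AND b.batch = i.batch. A NULL in a compared column never satisfies the condition.
- bin_id=8, batch=SG: no matching i row.
- bin_id=10, batch=FL: no matching i row.
- bin_id=10, batch=FL: no matching i row.
- bin_id=8, batch=PD: no matching i row.
- bin_id=10, batch=SG: no matching i row.
- bin_id=NULL, batch=SG: no matching i row.
- 6 i row(s) had no b match → kept, b columns NULL.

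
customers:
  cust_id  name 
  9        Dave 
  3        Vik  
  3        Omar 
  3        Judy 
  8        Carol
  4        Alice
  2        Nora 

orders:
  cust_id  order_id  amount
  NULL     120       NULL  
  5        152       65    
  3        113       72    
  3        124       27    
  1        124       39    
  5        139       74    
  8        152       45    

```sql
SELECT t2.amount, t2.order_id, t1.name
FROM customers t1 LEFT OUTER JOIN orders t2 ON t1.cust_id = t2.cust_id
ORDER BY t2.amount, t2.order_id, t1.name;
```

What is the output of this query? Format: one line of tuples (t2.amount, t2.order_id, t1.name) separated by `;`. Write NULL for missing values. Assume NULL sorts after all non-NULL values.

(27, 124, Judy); (27, 124, Omar); (27, 124, Vik); (45, 152, Carol); (72, 113, Judy); (72, 113, Omar); (72, 113, Vik); (NULL, NULL, Alice); (NULL, NULL, Dave); (NULL, NULL, Nora)

LEFT JOIN keeps every row from `customers`; unmatched rows get NULL for `orders`'s columns.
Matching on t1.cust_id = t2.cust_id. A NULL in a compared column never satisfies the condition.
Matched pairs: 7; unmatched t1 rows kept: 3.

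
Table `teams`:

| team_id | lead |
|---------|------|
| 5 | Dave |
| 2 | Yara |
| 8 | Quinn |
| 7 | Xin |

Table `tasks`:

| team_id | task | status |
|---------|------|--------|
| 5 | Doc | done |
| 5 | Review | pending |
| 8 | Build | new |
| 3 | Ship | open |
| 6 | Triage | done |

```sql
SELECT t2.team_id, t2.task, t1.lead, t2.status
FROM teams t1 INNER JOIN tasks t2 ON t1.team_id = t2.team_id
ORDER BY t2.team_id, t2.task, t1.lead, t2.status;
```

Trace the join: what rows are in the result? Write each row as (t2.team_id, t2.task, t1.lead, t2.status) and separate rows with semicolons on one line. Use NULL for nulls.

(5, Doc, Dave, done); (5, Review, Dave, pending); (8, Build, Quinn, new)

INNER JOIN keeps only pairs where the ON condition holds.
Matching on t1.team_id = t2.team_id.
- t1 (team_id=5) pairs with 2 row(s) of t2.
- t1 (team_id=2) has no partner → excluded.
- t1 (team_id=8) pairs with 1 row(s) of t2.
- t1 (team_id=7) has no partner → excluded.
After projecting and ordering:
t2.team_id | t2.task | t1.lead | t2.status
5 | Doc | Dave | done
5 | Review | Dave | pending
8 | Build | Quinn | new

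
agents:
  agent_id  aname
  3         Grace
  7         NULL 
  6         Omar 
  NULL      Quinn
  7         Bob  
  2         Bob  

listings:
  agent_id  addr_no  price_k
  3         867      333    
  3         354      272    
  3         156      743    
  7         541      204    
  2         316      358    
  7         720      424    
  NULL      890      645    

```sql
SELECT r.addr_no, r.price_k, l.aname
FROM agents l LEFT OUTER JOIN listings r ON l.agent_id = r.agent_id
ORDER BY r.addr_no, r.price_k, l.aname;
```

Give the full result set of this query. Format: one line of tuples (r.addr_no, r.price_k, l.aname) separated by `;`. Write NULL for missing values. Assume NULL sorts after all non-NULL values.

LEFT JOIN keeps every row from `agents`; unmatched rows get NULL for `listings`'s columns.
Matching on l.agent_id = r.agent_id. A NULL in a compared column never satisfies the condition.
- l[0] agent_id=3 → 3 match(es) in r → 3 row(s).
- l[1] agent_id=7 → 2 match(es) in r → 2 row(s).
- l[2] agent_id=6 → no match; kept with NULLs on the r side.
- l[3] agent_id=NULL → no match; kept with NULLs on the r side.
- l[4] agent_id=7 → 2 match(es) in r → 2 row(s).
- l[5] agent_id=2 → 1 match(es) in r → 1 row(s).
After projecting and ordering:
r.addr_no | r.price_k | l.aname
156 | 743 | Grace
316 | 358 | Bob
354 | 272 | Grace
541 | 204 | Bob
541 | 204 | NULL
720 | 424 | Bob
720 | 424 | NULL
867 | 333 | Grace
NULL | NULL | Omar
NULL | NULL | Quinn

(156, 743, Grace); (316, 358, Bob); (354, 272, Grace); (541, 204, Bob); (541, 204, NULL); (720, 424, Bob); (720, 424, NULL); (867, 333, Grace); (NULL, NULL, Omar); (NULL, NULL, Quinn)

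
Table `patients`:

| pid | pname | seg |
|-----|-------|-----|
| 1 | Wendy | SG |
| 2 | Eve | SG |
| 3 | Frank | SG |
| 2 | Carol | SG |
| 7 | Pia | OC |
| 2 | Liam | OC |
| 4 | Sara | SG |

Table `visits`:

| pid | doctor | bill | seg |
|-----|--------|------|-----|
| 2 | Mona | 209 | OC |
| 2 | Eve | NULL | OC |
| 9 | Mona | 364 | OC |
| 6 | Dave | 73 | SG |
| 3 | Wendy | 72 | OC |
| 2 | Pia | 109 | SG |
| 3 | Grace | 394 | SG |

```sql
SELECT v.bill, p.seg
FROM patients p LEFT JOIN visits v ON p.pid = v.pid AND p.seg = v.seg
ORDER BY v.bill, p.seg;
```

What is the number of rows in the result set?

8

LEFT JOIN keeps every row from `patients`; unmatched rows get NULL for `visits`'s columns.
Matching on p.pid = v.pid AND p.seg = v.seg.
- pid=1, seg=SG: no v row matches, row kept with v columns NULL.
- pid=2, seg=SG: 1 matching v row(s), so 1 row(s) emitted.
- pid=3, seg=SG: 1 matching v row(s), so 1 row(s) emitted.
- pid=2, seg=SG: 1 matching v row(s), so 1 row(s) emitted.
- pid=7, seg=OC: no v row matches, row kept with v columns NULL.
- pid=2, seg=OC: 2 matching v row(s), so 2 row(s) emitted.
- pid=4, seg=SG: no v row matches, row kept with v columns NULL.
Total: 5 matched + 3 padded = 8 rows.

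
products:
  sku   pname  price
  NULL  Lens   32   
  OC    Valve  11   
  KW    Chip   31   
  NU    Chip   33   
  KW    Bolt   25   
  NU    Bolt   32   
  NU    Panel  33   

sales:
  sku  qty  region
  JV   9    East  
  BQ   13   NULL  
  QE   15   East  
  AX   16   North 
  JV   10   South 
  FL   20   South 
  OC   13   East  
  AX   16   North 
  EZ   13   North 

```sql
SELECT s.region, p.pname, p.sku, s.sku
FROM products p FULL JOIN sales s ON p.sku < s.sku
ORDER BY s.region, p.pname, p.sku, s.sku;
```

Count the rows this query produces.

FULL OUTER JOIN keeps every row from both sides; unmatched rows get NULL for the other side's columns.
Matching on p.sku < s.sku. A NULL in a compared column never satisfies the condition.
Matched pairs: 11; unmatched p rows kept: 1; unmatched s rows kept: 7.
Total: 11 matched + 8 padded = 19 rows.

19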